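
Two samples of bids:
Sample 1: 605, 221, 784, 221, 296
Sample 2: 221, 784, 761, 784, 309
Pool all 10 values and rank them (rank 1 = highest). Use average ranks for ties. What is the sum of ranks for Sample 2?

Sorted (descending): 784, 784, 784, 761, 605, 309, 296, 221, 221, 221
The 3 values of 784 occupy positions 1–3 → average rank 2.
The 3 values of 221 occupy positions 8–10 → average rank 9.
Sample 2 values → pooled ranks: 221→9, 784→2, 761→4, 784→2, 309→6
Rank sum = 9 + 2 + 4 + 2 + 6 = 23

23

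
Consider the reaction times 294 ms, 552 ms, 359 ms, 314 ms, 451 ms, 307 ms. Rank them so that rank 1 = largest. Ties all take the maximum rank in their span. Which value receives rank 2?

Sorted (descending): 552, 451, 359, 314, 307, 294
No ties — each value takes its position as its rank.
Rank 2 → value 451.

451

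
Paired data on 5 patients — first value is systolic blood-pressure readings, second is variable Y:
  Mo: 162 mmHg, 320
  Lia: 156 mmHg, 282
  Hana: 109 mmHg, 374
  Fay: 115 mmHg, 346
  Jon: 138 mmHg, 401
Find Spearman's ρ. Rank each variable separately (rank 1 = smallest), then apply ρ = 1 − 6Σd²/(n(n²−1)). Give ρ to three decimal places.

Ranks of variable 1: 5, 4, 1, 2, 3
Ranks of variable 2: 2, 1, 4, 3, 5
d = r₁ − r₂: 3, 3, -3, -1, -2
d²: 9, 9, 9, 1, 4; Σd² = 32
ρ = 1 − 6·32/(5·24) = 1 − 192/120 = -0.600

-0.600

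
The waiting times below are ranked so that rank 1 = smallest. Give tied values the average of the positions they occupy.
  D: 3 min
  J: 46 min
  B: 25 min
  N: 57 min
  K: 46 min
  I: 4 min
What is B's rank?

3

Sorted (ascending): 3, 4, 25, 46, 46, 57
The 2 values of 46 occupy positions 4–5 → average rank (4+5)/2 = 4.5.
B has value 25 min → rank 3.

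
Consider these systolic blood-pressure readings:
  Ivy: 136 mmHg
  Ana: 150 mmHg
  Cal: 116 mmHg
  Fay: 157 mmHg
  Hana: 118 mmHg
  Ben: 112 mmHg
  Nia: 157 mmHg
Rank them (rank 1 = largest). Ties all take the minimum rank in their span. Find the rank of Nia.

1

Sorted (descending): 157, 157, 150, 136, 118, 116, 112
The 2 values of 157 occupy positions 1–2 → each gets rank 1.
Nia has value 157 mmHg → rank 1.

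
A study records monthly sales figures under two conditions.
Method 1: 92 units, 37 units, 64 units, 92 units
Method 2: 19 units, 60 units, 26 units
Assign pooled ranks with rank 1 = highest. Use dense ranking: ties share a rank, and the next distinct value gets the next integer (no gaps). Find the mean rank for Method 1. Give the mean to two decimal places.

Sorted (descending): 92, 92, 64, 60, 37, 26, 19
The 2 values of 92 share dense rank 1.
Remaining distinct values take the next consecutive integers.
Method 1 values → pooled ranks: 92→1, 37→4, 64→2, 92→1
Mean rank = (1 + 4 + 2 + 1) / 4 = 2.00

2.00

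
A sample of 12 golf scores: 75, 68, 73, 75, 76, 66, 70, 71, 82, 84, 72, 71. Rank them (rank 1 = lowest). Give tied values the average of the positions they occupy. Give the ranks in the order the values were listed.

Sorted (ascending): 66, 68, 70, 71, 71, 72, 73, 75, 75, 76, 82, 84
The 2 values of 71 occupy positions 4–5 → average rank (4+5)/2 = 4.5.
The 2 values of 75 occupy positions 8–9 → average rank (8+9)/2 = 8.5.

8.5, 2, 7, 8.5, 10, 1, 3, 4.5, 11, 12, 6, 4.5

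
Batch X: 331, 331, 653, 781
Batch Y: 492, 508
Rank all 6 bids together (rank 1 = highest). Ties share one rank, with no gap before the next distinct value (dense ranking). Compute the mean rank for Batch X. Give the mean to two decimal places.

3.25

Sorted (descending): 781, 653, 508, 492, 331, 331
The 2 values of 331 share dense rank 5.
Remaining distinct values take the next consecutive integers.
Batch X values → pooled ranks: 331→5, 331→5, 653→2, 781→1
Mean rank = (5 + 5 + 2 + 1) / 4 = 3.25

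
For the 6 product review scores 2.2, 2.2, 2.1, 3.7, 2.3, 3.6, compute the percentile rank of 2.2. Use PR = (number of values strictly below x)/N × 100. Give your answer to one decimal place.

16.7

N = 6.
Strictly below 2.2: 1. Equal to 2.2: 2.
PR = 1/6 × 100 = 16.7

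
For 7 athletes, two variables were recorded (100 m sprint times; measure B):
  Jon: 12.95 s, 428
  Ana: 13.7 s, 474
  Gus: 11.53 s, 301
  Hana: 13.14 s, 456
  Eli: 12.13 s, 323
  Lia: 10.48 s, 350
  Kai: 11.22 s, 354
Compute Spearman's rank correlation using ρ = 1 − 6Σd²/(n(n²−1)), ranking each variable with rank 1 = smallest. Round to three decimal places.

Ranks of variable 1: 5, 7, 3, 6, 4, 1, 2
Ranks of variable 2: 5, 7, 1, 6, 2, 3, 4
d = r₁ − r₂: 0, 0, 2, 0, 2, -2, -2
d²: 0, 0, 4, 0, 4, 4, 4; Σd² = 16
ρ = 1 − 6·16/(7·48) = 1 − 96/336 = 0.714

0.714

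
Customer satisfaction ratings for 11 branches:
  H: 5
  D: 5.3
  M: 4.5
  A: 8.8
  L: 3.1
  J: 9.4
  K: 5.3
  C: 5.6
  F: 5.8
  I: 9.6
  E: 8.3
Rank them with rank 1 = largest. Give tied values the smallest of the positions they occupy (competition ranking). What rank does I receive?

1

Sorted (descending): 9.6, 9.4, 8.8, 8.3, 5.8, 5.6, 5.3, 5.3, 5, 4.5, 3.1
The 2 values of 5.3 occupy positions 7–8 → each gets rank 7.
I has value 9.6 → rank 1.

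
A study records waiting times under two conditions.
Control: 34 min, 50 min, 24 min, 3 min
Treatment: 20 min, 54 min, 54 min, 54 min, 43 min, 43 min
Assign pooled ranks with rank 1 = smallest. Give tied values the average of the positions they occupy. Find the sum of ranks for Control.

15

Sorted (ascending): 3, 20, 24, 34, 43, 43, 50, 54, 54, 54
The 2 values of 43 occupy positions 5–6 → average rank (5+6)/2 = 5.5.
The 3 values of 54 occupy positions 8–10 → average rank 9.
Control values → pooled ranks: 34→4, 50→7, 24→3, 3→1
Rank sum = 4 + 7 + 3 + 1 = 15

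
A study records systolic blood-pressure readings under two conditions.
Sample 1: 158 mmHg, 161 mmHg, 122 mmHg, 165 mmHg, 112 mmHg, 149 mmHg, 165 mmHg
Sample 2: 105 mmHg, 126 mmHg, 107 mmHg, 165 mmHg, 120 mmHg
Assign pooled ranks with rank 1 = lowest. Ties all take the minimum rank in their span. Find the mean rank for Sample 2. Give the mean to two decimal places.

4.60

Sorted (ascending): 105, 107, 112, 120, 122, 126, 149, 158, 161, 165, 165, 165
The 3 values of 165 occupy positions 10–12 → each gets rank 10.
Sample 2 values → pooled ranks: 105→1, 126→6, 107→2, 165→10, 120→4
Mean rank = (1 + 6 + 2 + 10 + 4) / 5 = 4.60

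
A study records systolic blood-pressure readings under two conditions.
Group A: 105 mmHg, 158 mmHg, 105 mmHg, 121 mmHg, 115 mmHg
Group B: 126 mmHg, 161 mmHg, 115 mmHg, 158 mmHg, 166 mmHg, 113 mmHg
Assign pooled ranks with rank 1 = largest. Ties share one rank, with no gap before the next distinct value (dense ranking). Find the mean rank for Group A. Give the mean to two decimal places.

Sorted (descending): 166, 161, 158, 158, 126, 121, 115, 115, 113, 105, 105
The 2 values of 158 share dense rank 3.
The 2 values of 115 share dense rank 6.
The 2 values of 105 share dense rank 8.
Remaining distinct values take the next consecutive integers.
Group A values → pooled ranks: 105→8, 158→3, 105→8, 121→5, 115→6
Mean rank = (8 + 3 + 8 + 5 + 6) / 5 = 6.00

6.00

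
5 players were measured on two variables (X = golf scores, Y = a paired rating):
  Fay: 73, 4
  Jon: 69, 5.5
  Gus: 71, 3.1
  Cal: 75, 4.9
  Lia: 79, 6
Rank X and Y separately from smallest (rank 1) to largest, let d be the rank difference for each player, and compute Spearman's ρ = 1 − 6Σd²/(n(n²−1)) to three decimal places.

Ranks of variable 1: 3, 1, 2, 4, 5
Ranks of variable 2: 2, 4, 1, 3, 5
d = r₁ − r₂: 1, -3, 1, 1, 0
d²: 1, 9, 1, 1, 0; Σd² = 12
ρ = 1 − 6·12/(5·24) = 1 − 72/120 = 0.400

0.400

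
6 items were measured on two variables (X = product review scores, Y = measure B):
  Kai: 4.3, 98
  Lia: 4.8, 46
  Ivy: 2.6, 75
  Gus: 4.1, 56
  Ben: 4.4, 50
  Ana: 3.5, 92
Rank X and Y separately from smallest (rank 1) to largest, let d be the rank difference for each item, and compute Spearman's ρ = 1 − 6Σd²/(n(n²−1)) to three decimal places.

-0.600

Ranks of variable 1: 4, 6, 1, 3, 5, 2
Ranks of variable 2: 6, 1, 4, 3, 2, 5
d = r₁ − r₂: -2, 5, -3, 0, 3, -3
d²: 4, 25, 9, 0, 9, 9; Σd² = 56
ρ = 1 − 6·56/(6·35) = 1 − 336/210 = -0.600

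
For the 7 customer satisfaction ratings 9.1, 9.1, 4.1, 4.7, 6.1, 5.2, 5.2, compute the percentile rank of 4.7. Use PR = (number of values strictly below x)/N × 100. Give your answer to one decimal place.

N = 7.
Strictly below 4.7: 1. Equal to 4.7: 1.
PR = 1/7 × 100 = 14.3

14.3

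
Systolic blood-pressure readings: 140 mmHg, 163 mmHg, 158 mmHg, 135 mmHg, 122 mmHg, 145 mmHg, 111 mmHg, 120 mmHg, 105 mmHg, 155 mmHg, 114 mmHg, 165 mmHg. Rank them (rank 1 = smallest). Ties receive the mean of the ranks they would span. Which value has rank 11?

163

Sorted (ascending): 105, 111, 114, 120, 122, 135, 140, 145, 155, 158, 163, 165
No ties — each value takes its position as its rank.
Rank 11 → value 163.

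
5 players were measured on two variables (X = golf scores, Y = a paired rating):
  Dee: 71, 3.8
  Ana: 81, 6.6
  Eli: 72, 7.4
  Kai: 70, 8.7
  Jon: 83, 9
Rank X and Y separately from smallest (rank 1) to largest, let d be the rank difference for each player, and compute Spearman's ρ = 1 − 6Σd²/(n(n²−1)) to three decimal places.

0.300

Ranks of variable 1: 2, 4, 3, 1, 5
Ranks of variable 2: 1, 2, 3, 4, 5
d = r₁ − r₂: 1, 2, 0, -3, 0
d²: 1, 4, 0, 9, 0; Σd² = 14
ρ = 1 − 6·14/(5·24) = 1 − 84/120 = 0.300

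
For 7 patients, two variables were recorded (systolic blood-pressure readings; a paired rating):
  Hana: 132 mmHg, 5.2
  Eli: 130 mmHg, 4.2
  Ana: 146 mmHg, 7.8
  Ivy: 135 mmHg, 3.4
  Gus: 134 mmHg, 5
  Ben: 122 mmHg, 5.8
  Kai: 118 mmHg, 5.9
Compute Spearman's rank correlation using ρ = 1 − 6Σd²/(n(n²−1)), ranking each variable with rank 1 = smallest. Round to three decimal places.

Ranks of variable 1: 4, 3, 7, 6, 5, 2, 1
Ranks of variable 2: 4, 2, 7, 1, 3, 5, 6
d = r₁ − r₂: 0, 1, 0, 5, 2, -3, -5
d²: 0, 1, 0, 25, 4, 9, 25; Σd² = 64
ρ = 1 − 6·64/(7·48) = 1 − 384/336 = -0.143

-0.143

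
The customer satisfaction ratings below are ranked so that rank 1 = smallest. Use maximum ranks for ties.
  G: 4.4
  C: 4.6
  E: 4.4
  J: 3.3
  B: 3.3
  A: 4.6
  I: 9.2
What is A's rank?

Sorted (ascending): 3.3, 3.3, 4.4, 4.4, 4.6, 4.6, 9.2
The 2 values of 3.3 occupy positions 1–2 → each gets rank 2.
The 2 values of 4.4 occupy positions 3–4 → each gets rank 4.
The 2 values of 4.6 occupy positions 5–6 → each gets rank 6.
A has value 4.6 → rank 6.

6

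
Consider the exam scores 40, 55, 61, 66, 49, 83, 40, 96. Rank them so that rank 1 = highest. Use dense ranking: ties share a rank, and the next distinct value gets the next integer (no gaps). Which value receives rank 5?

55

Sorted (descending): 96, 83, 66, 61, 55, 49, 40, 40
The 2 values of 40 share dense rank 7.
Remaining distinct values take the next consecutive integers.
Rank 5 → value 55.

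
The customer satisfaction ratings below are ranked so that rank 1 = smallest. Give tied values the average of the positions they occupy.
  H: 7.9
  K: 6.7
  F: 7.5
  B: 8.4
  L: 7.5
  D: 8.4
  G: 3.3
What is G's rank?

1

Sorted (ascending): 3.3, 6.7, 7.5, 7.5, 7.9, 8.4, 8.4
The 2 values of 7.5 occupy positions 3–4 → average rank (3+4)/2 = 3.5.
The 2 values of 8.4 occupy positions 6–7 → average rank (6+7)/2 = 6.5.
G has value 3.3 → rank 1.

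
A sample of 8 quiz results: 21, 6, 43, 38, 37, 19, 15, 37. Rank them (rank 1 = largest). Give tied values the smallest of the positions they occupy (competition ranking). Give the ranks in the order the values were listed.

Sorted (descending): 43, 38, 37, 37, 21, 19, 15, 6
The 2 values of 37 occupy positions 3–4 → each gets rank 3.

5, 8, 1, 2, 3, 6, 7, 3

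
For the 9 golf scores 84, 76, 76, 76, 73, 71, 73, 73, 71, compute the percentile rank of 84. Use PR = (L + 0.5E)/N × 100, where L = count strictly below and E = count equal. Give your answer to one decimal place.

94.4

N = 9.
Strictly below 84: 8. Equal to 84: 1.
PR = (8 + 0.5·1)/9 × 100 = 94.4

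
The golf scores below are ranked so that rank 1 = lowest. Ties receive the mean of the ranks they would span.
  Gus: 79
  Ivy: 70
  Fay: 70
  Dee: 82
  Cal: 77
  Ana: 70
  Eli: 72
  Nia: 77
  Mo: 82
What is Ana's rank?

Sorted (ascending): 70, 70, 70, 72, 77, 77, 79, 82, 82
The 3 values of 70 occupy positions 1–3 → average rank 2.
The 2 values of 77 occupy positions 5–6 → average rank (5+6)/2 = 5.5.
The 2 values of 82 occupy positions 8–9 → average rank (8+9)/2 = 8.5.
Ana has value 70 → rank 2.

2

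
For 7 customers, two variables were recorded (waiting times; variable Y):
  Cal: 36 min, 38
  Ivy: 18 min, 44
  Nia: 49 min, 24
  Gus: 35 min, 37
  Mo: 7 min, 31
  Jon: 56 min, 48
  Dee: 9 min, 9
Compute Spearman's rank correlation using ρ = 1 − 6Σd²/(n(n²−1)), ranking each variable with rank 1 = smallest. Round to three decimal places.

0.464

Ranks of variable 1: 5, 3, 6, 4, 1, 7, 2
Ranks of variable 2: 5, 6, 2, 4, 3, 7, 1
d = r₁ − r₂: 0, -3, 4, 0, -2, 0, 1
d²: 0, 9, 16, 0, 4, 0, 1; Σd² = 30
ρ = 1 − 6·30/(7·48) = 1 − 180/336 = 0.464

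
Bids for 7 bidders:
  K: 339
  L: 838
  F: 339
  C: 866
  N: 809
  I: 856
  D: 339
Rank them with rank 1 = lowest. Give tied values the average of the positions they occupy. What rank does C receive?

7

Sorted (ascending): 339, 339, 339, 809, 838, 856, 866
The 3 values of 339 occupy positions 1–3 → average rank 2.
C has value 866 → rank 7.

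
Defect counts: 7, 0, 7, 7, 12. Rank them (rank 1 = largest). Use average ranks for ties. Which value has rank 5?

Sorted (descending): 12, 7, 7, 7, 0
The 3 values of 7 occupy positions 2–4 → average rank 3.
Rank 5 → value 0.

0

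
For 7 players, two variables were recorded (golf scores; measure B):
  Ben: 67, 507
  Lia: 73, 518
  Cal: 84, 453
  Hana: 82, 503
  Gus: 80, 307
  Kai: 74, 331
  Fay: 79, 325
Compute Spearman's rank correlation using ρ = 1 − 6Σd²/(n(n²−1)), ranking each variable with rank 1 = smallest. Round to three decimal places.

Ranks of variable 1: 1, 2, 7, 6, 5, 3, 4
Ranks of variable 2: 6, 7, 4, 5, 1, 3, 2
d = r₁ − r₂: -5, -5, 3, 1, 4, 0, 2
d²: 25, 25, 9, 1, 16, 0, 4; Σd² = 80
ρ = 1 − 6·80/(7·48) = 1 − 480/336 = -0.429

-0.429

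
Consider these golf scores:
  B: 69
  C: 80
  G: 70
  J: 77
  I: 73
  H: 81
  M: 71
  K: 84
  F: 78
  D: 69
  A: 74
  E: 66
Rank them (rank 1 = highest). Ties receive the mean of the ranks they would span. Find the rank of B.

Sorted (descending): 84, 81, 80, 78, 77, 74, 73, 71, 70, 69, 69, 66
The 2 values of 69 occupy positions 10–11 → average rank (10+11)/2 = 10.5.
B has value 69 → rank 10.5.

10.5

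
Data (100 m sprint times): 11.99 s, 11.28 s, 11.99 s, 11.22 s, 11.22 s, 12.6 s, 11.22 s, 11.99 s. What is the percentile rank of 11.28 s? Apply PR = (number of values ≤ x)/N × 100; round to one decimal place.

N = 8.
Strictly below 11.28: 3. Equal to 11.28: 1.
PR = 4/8 × 100 = 50.0

50.0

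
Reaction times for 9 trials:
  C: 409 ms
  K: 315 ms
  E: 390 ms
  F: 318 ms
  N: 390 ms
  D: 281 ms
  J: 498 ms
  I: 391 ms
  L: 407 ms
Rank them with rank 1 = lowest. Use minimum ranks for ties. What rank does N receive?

4

Sorted (ascending): 281, 315, 318, 390, 390, 391, 407, 409, 498
The 2 values of 390 occupy positions 4–5 → each gets rank 4.
N has value 390 ms → rank 4.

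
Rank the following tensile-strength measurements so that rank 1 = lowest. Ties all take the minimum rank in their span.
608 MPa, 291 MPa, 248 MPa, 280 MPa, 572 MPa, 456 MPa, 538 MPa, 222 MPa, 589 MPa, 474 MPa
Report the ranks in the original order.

10, 4, 2, 3, 8, 5, 7, 1, 9, 6

Sorted (ascending): 222, 248, 280, 291, 456, 474, 538, 572, 589, 608
No ties — each value takes its position as its rank.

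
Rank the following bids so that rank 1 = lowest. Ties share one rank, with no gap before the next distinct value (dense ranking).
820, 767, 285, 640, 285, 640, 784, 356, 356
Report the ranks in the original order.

6, 4, 1, 3, 1, 3, 5, 2, 2

Sorted (ascending): 285, 285, 356, 356, 640, 640, 767, 784, 820
The 2 values of 285 share dense rank 1.
The 2 values of 356 share dense rank 2.
The 2 values of 640 share dense rank 3.
Remaining distinct values take the next consecutive integers.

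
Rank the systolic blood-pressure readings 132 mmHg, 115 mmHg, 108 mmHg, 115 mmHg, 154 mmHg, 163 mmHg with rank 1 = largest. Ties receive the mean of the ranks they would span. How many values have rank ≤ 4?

Sorted (descending): 163, 154, 132, 115, 115, 108
The 2 values of 115 occupy positions 4–5 → average rank (4+5)/2 = 4.5.
Ranks ≤ 4: {1, 2, 3} → 3 values.

3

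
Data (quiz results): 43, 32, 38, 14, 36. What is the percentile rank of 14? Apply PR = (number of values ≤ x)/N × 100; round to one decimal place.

20.0

N = 5.
Strictly below 14: 0. Equal to 14: 1.
PR = 1/5 × 100 = 20.0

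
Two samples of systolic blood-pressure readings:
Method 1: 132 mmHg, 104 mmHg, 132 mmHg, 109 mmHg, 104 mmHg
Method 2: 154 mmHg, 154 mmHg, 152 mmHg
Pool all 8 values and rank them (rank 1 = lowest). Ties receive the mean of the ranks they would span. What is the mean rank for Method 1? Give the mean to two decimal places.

3.00

Sorted (ascending): 104, 104, 109, 132, 132, 152, 154, 154
The 2 values of 104 occupy positions 1–2 → average rank (1+2)/2 = 1.5.
The 2 values of 132 occupy positions 4–5 → average rank (4+5)/2 = 4.5.
The 2 values of 154 occupy positions 7–8 → average rank (7+8)/2 = 7.5.
Method 1 values → pooled ranks: 132→4.5, 104→1.5, 132→4.5, 109→3, 104→1.5
Mean rank = (4.5 + 1.5 + 4.5 + 3 + 1.5) / 5 = 3.00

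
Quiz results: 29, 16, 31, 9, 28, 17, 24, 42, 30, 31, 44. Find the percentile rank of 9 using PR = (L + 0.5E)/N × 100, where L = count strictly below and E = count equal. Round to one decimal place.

N = 11.
Strictly below 9: 0. Equal to 9: 1.
PR = (0 + 0.5·1)/11 × 100 = 4.5

4.5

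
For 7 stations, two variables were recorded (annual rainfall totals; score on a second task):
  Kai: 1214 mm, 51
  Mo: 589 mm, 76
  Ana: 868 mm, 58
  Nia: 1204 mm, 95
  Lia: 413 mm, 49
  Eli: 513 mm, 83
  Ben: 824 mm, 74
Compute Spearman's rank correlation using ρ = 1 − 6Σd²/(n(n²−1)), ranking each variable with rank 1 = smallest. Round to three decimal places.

Ranks of variable 1: 7, 3, 5, 6, 1, 2, 4
Ranks of variable 2: 2, 5, 3, 7, 1, 6, 4
d = r₁ − r₂: 5, -2, 2, -1, 0, -4, 0
d²: 25, 4, 4, 1, 0, 16, 0; Σd² = 50
ρ = 1 − 6·50/(7·48) = 1 − 300/336 = 0.107

0.107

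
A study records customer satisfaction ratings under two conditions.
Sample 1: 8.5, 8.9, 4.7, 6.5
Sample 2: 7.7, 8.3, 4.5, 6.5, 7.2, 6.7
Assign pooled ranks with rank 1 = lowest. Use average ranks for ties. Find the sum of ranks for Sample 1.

24.5

Sorted (ascending): 4.5, 4.7, 6.5, 6.5, 6.7, 7.2, 7.7, 8.3, 8.5, 8.9
The 2 values of 6.5 occupy positions 3–4 → average rank (3+4)/2 = 3.5.
Sample 1 values → pooled ranks: 8.5→9, 8.9→10, 4.7→2, 6.5→3.5
Rank sum = 9 + 10 + 2 + 3.5 = 24.5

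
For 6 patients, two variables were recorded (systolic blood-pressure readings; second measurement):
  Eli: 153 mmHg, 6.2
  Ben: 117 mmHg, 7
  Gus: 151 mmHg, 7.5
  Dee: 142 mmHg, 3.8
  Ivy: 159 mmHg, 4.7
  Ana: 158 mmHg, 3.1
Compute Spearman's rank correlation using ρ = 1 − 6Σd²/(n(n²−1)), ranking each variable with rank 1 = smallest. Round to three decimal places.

Ranks of variable 1: 4, 1, 3, 2, 6, 5
Ranks of variable 2: 4, 5, 6, 2, 3, 1
d = r₁ − r₂: 0, -4, -3, 0, 3, 4
d²: 0, 16, 9, 0, 9, 16; Σd² = 50
ρ = 1 − 6·50/(6·35) = 1 − 300/210 = -0.429

-0.429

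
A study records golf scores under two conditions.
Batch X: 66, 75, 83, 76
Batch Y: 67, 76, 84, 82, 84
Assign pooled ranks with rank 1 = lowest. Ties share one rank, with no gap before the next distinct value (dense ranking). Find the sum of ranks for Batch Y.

Sorted (ascending): 66, 67, 75, 76, 76, 82, 83, 84, 84
The 2 values of 76 share dense rank 4.
The 2 values of 84 share dense rank 7.
Remaining distinct values take the next consecutive integers.
Batch Y values → pooled ranks: 67→2, 76→4, 84→7, 82→5, 84→7
Rank sum = 2 + 4 + 7 + 5 + 7 = 25

25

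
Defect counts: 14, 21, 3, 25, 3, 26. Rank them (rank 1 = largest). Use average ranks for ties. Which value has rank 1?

Sorted (descending): 26, 25, 21, 14, 3, 3
The 2 values of 3 occupy positions 5–6 → average rank (5+6)/2 = 5.5.
Rank 1 → value 26.

26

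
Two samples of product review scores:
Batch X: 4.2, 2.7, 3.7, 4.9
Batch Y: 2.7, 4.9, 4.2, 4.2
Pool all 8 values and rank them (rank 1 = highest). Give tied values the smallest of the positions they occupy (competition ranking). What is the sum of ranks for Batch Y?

Sorted (descending): 4.9, 4.9, 4.2, 4.2, 4.2, 3.7, 2.7, 2.7
The 2 values of 4.9 occupy positions 1–2 → each gets rank 1.
The 3 values of 4.2 occupy positions 3–5 → each gets rank 3.
The 2 values of 2.7 occupy positions 7–8 → each gets rank 7.
Batch Y values → pooled ranks: 2.7→7, 4.9→1, 4.2→3, 4.2→3
Rank sum = 7 + 1 + 3 + 3 = 14

14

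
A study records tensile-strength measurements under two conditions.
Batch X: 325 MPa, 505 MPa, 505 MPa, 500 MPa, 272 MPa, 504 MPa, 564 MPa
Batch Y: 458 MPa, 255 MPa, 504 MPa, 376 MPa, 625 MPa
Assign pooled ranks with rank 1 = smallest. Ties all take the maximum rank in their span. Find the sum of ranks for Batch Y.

30

Sorted (ascending): 255, 272, 325, 376, 458, 500, 504, 504, 505, 505, 564, 625
The 2 values of 504 occupy positions 7–8 → each gets rank 8.
The 2 values of 505 occupy positions 9–10 → each gets rank 10.
Batch Y values → pooled ranks: 458→5, 255→1, 504→8, 376→4, 625→12
Rank sum = 5 + 1 + 8 + 4 + 12 = 30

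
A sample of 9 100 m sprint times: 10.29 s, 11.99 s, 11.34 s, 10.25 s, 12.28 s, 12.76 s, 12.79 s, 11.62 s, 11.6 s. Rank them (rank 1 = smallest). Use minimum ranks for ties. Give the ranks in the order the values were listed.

Sorted (ascending): 10.25, 10.29, 11.34, 11.6, 11.62, 11.99, 12.28, 12.76, 12.79
No ties — each value takes its position as its rank.

2, 6, 3, 1, 7, 8, 9, 5, 4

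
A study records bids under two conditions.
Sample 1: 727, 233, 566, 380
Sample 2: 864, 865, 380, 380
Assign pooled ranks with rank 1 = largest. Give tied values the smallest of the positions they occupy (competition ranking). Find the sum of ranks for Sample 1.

20

Sorted (descending): 865, 864, 727, 566, 380, 380, 380, 233
The 3 values of 380 occupy positions 5–7 → each gets rank 5.
Sample 1 values → pooled ranks: 727→3, 233→8, 566→4, 380→5
Rank sum = 3 + 8 + 4 + 5 = 20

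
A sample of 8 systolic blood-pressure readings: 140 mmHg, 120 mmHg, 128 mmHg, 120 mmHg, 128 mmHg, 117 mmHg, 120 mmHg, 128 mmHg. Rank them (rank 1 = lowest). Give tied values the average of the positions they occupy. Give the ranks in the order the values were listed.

Sorted (ascending): 117, 120, 120, 120, 128, 128, 128, 140
The 3 values of 120 occupy positions 2–4 → average rank 3.
The 3 values of 128 occupy positions 5–7 → average rank 6.

8, 3, 6, 3, 6, 1, 3, 6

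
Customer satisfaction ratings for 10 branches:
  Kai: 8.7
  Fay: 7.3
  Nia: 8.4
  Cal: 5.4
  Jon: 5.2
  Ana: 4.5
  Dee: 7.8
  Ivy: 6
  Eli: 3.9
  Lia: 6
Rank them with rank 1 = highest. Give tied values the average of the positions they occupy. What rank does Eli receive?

10

Sorted (descending): 8.7, 8.4, 7.8, 7.3, 6, 6, 5.4, 5.2, 4.5, 3.9
The 2 values of 6 occupy positions 5–6 → average rank (5+6)/2 = 5.5.
Eli has value 3.9 → rank 10.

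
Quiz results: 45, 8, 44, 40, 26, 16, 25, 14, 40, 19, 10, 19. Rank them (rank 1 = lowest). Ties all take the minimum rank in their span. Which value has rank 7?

25

Sorted (ascending): 8, 10, 14, 16, 19, 19, 25, 26, 40, 40, 44, 45
The 2 values of 19 occupy positions 5–6 → each gets rank 5.
The 2 values of 40 occupy positions 9–10 → each gets rank 9.
Rank 7 → value 25.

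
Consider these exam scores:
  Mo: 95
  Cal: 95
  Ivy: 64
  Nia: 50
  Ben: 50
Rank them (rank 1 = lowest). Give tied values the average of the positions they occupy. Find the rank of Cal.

Sorted (ascending): 50, 50, 64, 95, 95
The 2 values of 50 occupy positions 1–2 → average rank (1+2)/2 = 1.5.
The 2 values of 95 occupy positions 4–5 → average rank (4+5)/2 = 4.5.
Cal has value 95 → rank 4.5.

4.5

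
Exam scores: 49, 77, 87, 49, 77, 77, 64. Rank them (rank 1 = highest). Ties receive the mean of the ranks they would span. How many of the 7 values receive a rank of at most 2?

Sorted (descending): 87, 77, 77, 77, 64, 49, 49
The 3 values of 77 occupy positions 2–4 → average rank 3.
The 2 values of 49 occupy positions 6–7 → average rank (6+7)/2 = 6.5.
Ranks ≤ 2: {1} → 1 value.

1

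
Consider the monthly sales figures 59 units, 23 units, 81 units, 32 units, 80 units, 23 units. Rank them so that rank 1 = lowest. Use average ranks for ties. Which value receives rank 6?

81

Sorted (ascending): 23, 23, 32, 59, 80, 81
The 2 values of 23 occupy positions 1–2 → average rank (1+2)/2 = 1.5.
Rank 6 → value 81.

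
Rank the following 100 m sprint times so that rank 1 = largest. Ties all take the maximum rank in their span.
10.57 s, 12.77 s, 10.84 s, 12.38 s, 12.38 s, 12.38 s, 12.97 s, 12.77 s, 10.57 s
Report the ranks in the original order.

Sorted (descending): 12.97, 12.77, 12.77, 12.38, 12.38, 12.38, 10.84, 10.57, 10.57
The 2 values of 12.77 occupy positions 2–3 → each gets rank 3.
The 3 values of 12.38 occupy positions 4–6 → each gets rank 6.
The 2 values of 10.57 occupy positions 8–9 → each gets rank 9.

9, 3, 7, 6, 6, 6, 1, 3, 9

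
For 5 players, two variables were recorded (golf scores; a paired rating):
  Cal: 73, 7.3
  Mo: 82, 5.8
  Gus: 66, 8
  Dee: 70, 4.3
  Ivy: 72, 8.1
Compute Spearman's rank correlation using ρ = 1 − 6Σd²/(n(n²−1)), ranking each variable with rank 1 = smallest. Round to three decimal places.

-0.200

Ranks of variable 1: 4, 5, 1, 2, 3
Ranks of variable 2: 3, 2, 4, 1, 5
d = r₁ − r₂: 1, 3, -3, 1, -2
d²: 1, 9, 9, 1, 4; Σd² = 24
ρ = 1 − 6·24/(5·24) = 1 − 144/120 = -0.200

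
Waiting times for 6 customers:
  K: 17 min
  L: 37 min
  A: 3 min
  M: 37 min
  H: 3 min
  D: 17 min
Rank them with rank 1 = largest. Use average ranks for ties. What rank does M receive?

1.5

Sorted (descending): 37, 37, 17, 17, 3, 3
The 2 values of 37 occupy positions 1–2 → average rank (1+2)/2 = 1.5.
The 2 values of 17 occupy positions 3–4 → average rank (3+4)/2 = 3.5.
The 2 values of 3 occupy positions 5–6 → average rank (5+6)/2 = 5.5.
M has value 37 min → rank 1.5.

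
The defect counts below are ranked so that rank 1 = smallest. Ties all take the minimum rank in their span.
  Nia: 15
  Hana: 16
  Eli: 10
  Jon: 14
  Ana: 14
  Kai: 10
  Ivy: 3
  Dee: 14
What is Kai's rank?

Sorted (ascending): 3, 10, 10, 14, 14, 14, 15, 16
The 2 values of 10 occupy positions 2–3 → each gets rank 2.
The 3 values of 14 occupy positions 4–6 → each gets rank 4.
Kai has value 10 → rank 2.

2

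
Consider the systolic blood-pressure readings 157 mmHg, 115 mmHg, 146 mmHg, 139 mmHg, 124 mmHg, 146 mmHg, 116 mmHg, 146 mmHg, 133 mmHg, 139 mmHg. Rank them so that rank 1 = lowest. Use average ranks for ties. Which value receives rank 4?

Sorted (ascending): 115, 116, 124, 133, 139, 139, 146, 146, 146, 157
The 2 values of 139 occupy positions 5–6 → average rank (5+6)/2 = 5.5.
The 3 values of 146 occupy positions 7–9 → average rank 8.
Rank 4 → value 133.

133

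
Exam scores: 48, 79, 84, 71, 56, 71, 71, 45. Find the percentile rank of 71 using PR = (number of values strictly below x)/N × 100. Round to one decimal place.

37.5

N = 8.
Strictly below 71: 3. Equal to 71: 3.
PR = 3/8 × 100 = 37.5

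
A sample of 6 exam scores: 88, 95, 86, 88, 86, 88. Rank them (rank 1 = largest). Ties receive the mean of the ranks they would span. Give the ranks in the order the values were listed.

Sorted (descending): 95, 88, 88, 88, 86, 86
The 3 values of 88 occupy positions 2–4 → average rank 3.
The 2 values of 86 occupy positions 5–6 → average rank (5+6)/2 = 5.5.

3, 1, 5.5, 3, 5.5, 3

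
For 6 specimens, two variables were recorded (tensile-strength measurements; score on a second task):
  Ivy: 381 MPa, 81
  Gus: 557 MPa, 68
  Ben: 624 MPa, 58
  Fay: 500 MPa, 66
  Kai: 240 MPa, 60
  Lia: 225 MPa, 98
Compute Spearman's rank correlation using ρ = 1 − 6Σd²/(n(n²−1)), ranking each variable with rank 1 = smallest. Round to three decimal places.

-0.600

Ranks of variable 1: 3, 5, 6, 4, 2, 1
Ranks of variable 2: 5, 4, 1, 3, 2, 6
d = r₁ − r₂: -2, 1, 5, 1, 0, -5
d²: 4, 1, 25, 1, 0, 25; Σd² = 56
ρ = 1 − 6·56/(6·35) = 1 − 336/210 = -0.600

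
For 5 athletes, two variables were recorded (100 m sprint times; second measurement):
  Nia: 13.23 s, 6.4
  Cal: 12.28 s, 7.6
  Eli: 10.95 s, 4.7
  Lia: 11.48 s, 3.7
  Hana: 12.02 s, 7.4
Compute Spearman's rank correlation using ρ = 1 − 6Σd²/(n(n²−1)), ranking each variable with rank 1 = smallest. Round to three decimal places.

0.600

Ranks of variable 1: 5, 4, 1, 2, 3
Ranks of variable 2: 3, 5, 2, 1, 4
d = r₁ − r₂: 2, -1, -1, 1, -1
d²: 4, 1, 1, 1, 1; Σd² = 8
ρ = 1 − 6·8/(5·24) = 1 − 48/120 = 0.600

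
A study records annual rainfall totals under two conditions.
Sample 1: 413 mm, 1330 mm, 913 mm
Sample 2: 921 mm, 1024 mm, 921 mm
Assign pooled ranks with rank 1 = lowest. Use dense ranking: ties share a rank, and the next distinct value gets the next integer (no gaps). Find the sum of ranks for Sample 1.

Sorted (ascending): 413, 913, 921, 921, 1024, 1330
The 2 values of 921 share dense rank 3.
Remaining distinct values take the next consecutive integers.
Sample 1 values → pooled ranks: 413→1, 1330→5, 913→2
Rank sum = 1 + 5 + 2 = 8

8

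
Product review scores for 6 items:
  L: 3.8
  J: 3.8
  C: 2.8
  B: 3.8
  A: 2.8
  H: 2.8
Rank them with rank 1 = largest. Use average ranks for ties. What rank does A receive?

5

Sorted (descending): 3.8, 3.8, 3.8, 2.8, 2.8, 2.8
The 3 values of 3.8 occupy positions 1–3 → average rank 2.
The 3 values of 2.8 occupy positions 4–6 → average rank 5.
A has value 2.8 → rank 5.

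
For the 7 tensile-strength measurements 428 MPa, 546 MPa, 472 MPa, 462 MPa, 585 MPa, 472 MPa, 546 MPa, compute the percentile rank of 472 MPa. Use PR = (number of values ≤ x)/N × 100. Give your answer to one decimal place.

N = 7.
Strictly below 472: 2. Equal to 472: 2.
PR = 4/7 × 100 = 57.1

57.1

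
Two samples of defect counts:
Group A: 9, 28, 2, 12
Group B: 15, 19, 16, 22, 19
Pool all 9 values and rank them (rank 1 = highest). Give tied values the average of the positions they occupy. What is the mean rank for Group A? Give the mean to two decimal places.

6.25

Sorted (descending): 28, 22, 19, 19, 16, 15, 12, 9, 2
The 2 values of 19 occupy positions 3–4 → average rank (3+4)/2 = 3.5.
Group A values → pooled ranks: 9→8, 28→1, 2→9, 12→7
Mean rank = (8 + 1 + 9 + 7) / 4 = 6.25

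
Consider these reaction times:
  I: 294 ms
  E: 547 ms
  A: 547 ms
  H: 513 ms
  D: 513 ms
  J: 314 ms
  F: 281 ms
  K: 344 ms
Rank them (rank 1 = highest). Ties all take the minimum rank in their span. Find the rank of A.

1

Sorted (descending): 547, 547, 513, 513, 344, 314, 294, 281
The 2 values of 547 occupy positions 1–2 → each gets rank 1.
The 2 values of 513 occupy positions 3–4 → each gets rank 3.
A has value 547 ms → rank 1.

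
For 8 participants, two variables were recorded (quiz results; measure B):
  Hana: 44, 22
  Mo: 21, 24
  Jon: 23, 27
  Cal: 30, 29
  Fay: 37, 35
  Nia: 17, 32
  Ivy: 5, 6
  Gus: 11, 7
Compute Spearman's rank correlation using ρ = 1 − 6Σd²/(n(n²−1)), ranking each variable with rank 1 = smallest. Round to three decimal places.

0.500

Ranks of variable 1: 8, 4, 5, 6, 7, 3, 1, 2
Ranks of variable 2: 3, 4, 5, 6, 8, 7, 1, 2
d = r₁ − r₂: 5, 0, 0, 0, -1, -4, 0, 0
d²: 25, 0, 0, 0, 1, 16, 0, 0; Σd² = 42
ρ = 1 − 6·42/(8·63) = 1 − 252/504 = 0.500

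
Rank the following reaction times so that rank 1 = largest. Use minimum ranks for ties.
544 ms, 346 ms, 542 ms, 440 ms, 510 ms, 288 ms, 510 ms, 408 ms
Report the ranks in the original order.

Sorted (descending): 544, 542, 510, 510, 440, 408, 346, 288
The 2 values of 510 occupy positions 3–4 → each gets rank 3.

1, 7, 2, 5, 3, 8, 3, 6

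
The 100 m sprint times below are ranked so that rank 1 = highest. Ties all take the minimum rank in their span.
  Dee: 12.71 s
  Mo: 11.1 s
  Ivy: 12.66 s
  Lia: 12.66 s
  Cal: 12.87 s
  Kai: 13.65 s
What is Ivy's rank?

4

Sorted (descending): 13.65, 12.87, 12.71, 12.66, 12.66, 11.1
The 2 values of 12.66 occupy positions 4–5 → each gets rank 4.
Ivy has value 12.66 s → rank 4.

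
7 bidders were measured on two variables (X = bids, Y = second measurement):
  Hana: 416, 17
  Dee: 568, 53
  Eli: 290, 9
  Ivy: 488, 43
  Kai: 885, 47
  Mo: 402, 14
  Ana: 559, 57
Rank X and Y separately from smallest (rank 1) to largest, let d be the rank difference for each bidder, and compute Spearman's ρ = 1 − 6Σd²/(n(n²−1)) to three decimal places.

0.857

Ranks of variable 1: 3, 6, 1, 4, 7, 2, 5
Ranks of variable 2: 3, 6, 1, 4, 5, 2, 7
d = r₁ − r₂: 0, 0, 0, 0, 2, 0, -2
d²: 0, 0, 0, 0, 4, 0, 4; Σd² = 8
ρ = 1 − 6·8/(7·48) = 1 − 48/336 = 0.857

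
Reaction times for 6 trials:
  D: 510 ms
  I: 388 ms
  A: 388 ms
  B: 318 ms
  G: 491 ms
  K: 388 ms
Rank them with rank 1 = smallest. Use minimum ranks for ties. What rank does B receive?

1

Sorted (ascending): 318, 388, 388, 388, 491, 510
The 3 values of 388 occupy positions 2–4 → each gets rank 2.
B has value 318 ms → rank 1.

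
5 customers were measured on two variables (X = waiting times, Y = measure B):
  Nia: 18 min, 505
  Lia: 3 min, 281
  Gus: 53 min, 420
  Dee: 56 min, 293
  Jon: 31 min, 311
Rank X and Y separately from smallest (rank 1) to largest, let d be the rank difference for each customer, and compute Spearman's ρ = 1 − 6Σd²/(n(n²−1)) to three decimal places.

Ranks of variable 1: 2, 1, 4, 5, 3
Ranks of variable 2: 5, 1, 4, 2, 3
d = r₁ − r₂: -3, 0, 0, 3, 0
d²: 9, 0, 0, 9, 0; Σd² = 18
ρ = 1 − 6·18/(5·24) = 1 − 108/120 = 0.100

0.100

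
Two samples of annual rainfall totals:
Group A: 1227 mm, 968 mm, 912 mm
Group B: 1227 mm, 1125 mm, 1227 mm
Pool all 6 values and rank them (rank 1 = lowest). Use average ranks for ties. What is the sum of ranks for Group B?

13

Sorted (ascending): 912, 968, 1125, 1227, 1227, 1227
The 3 values of 1227 occupy positions 4–6 → average rank 5.
Group B values → pooled ranks: 1227→5, 1125→3, 1227→5
Rank sum = 5 + 3 + 5 = 13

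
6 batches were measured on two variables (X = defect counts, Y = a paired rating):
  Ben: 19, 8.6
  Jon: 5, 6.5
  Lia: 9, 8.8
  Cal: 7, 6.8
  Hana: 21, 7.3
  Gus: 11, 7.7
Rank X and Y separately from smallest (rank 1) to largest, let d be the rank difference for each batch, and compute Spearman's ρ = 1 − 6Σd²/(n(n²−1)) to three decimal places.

Ranks of variable 1: 5, 1, 3, 2, 6, 4
Ranks of variable 2: 5, 1, 6, 2, 3, 4
d = r₁ − r₂: 0, 0, -3, 0, 3, 0
d²: 0, 0, 9, 0, 9, 0; Σd² = 18
ρ = 1 − 6·18/(6·35) = 1 − 108/210 = 0.486

0.486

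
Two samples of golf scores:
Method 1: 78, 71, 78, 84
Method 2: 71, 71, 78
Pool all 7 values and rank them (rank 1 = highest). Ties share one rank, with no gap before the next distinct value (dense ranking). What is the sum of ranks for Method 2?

8

Sorted (descending): 84, 78, 78, 78, 71, 71, 71
The 3 values of 78 share dense rank 2.
The 3 values of 71 share dense rank 3.
Remaining distinct values take the next consecutive integers.
Method 2 values → pooled ranks: 71→3, 71→3, 78→2
Rank sum = 3 + 3 + 2 = 8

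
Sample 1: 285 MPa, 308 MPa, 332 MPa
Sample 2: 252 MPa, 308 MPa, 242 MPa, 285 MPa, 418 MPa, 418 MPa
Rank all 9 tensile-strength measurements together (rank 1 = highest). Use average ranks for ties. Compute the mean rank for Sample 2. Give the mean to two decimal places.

5.17

Sorted (descending): 418, 418, 332, 308, 308, 285, 285, 252, 242
The 2 values of 418 occupy positions 1–2 → average rank (1+2)/2 = 1.5.
The 2 values of 308 occupy positions 4–5 → average rank (4+5)/2 = 4.5.
The 2 values of 285 occupy positions 6–7 → average rank (6+7)/2 = 6.5.
Sample 2 values → pooled ranks: 252→8, 308→4.5, 242→9, 285→6.5, 418→1.5, 418→1.5
Mean rank = (8 + 4.5 + 9 + 6.5 + 1.5 + 1.5) / 6 = 5.17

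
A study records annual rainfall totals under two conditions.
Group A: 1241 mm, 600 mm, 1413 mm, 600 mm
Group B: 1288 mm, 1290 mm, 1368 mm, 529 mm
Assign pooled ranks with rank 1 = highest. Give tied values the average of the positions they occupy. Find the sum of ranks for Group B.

Sorted (descending): 1413, 1368, 1290, 1288, 1241, 600, 600, 529
The 2 values of 600 occupy positions 6–7 → average rank (6+7)/2 = 6.5.
Group B values → pooled ranks: 1288→4, 1290→3, 1368→2, 529→8
Rank sum = 4 + 3 + 2 + 8 = 17

17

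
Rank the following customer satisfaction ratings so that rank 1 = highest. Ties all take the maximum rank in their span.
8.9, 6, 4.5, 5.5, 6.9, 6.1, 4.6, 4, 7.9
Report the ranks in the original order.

Sorted (descending): 8.9, 7.9, 6.9, 6.1, 6, 5.5, 4.6, 4.5, 4
No ties — each value takes its position as its rank.

1, 5, 8, 6, 3, 4, 7, 9, 2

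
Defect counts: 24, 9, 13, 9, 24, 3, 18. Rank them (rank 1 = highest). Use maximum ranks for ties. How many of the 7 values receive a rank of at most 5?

4

Sorted (descending): 24, 24, 18, 13, 9, 9, 3
The 2 values of 24 occupy positions 1–2 → each gets rank 2.
The 2 values of 9 occupy positions 5–6 → each gets rank 6.
Ranks ≤ 5: {2, 2, 3, 4} → 4 values.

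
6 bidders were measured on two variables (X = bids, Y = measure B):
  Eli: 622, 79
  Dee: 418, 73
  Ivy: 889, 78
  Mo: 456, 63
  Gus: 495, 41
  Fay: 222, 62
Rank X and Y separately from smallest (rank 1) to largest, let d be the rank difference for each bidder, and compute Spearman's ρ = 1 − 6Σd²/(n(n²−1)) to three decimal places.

0.543

Ranks of variable 1: 5, 2, 6, 3, 4, 1
Ranks of variable 2: 6, 4, 5, 3, 1, 2
d = r₁ − r₂: -1, -2, 1, 0, 3, -1
d²: 1, 4, 1, 0, 9, 1; Σd² = 16
ρ = 1 − 6·16/(6·35) = 1 − 96/210 = 0.543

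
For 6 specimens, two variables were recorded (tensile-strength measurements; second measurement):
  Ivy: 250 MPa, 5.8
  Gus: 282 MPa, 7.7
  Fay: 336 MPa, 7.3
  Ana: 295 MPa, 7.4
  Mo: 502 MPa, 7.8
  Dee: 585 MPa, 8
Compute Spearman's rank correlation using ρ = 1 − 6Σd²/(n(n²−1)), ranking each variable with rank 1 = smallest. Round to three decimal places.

0.771

Ranks of variable 1: 1, 2, 4, 3, 5, 6
Ranks of variable 2: 1, 4, 2, 3, 5, 6
d = r₁ − r₂: 0, -2, 2, 0, 0, 0
d²: 0, 4, 4, 0, 0, 0; Σd² = 8
ρ = 1 − 6·8/(6·35) = 1 − 48/210 = 0.771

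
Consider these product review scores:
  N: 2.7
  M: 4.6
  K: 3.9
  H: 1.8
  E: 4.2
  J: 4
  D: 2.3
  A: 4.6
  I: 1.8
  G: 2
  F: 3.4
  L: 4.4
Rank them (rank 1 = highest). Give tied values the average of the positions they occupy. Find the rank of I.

Sorted (descending): 4.6, 4.6, 4.4, 4.2, 4, 3.9, 3.4, 2.7, 2.3, 2, 1.8, 1.8
The 2 values of 4.6 occupy positions 1–2 → average rank (1+2)/2 = 1.5.
The 2 values of 1.8 occupy positions 11–12 → average rank (11+12)/2 = 11.5.
I has value 1.8 → rank 11.5.

11.5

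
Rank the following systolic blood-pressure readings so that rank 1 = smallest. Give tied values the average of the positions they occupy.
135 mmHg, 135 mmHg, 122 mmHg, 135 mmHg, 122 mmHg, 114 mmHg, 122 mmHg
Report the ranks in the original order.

6, 6, 3, 6, 3, 1, 3

Sorted (ascending): 114, 122, 122, 122, 135, 135, 135
The 3 values of 122 occupy positions 2–4 → average rank 3.
The 3 values of 135 occupy positions 5–7 → average rank 6.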